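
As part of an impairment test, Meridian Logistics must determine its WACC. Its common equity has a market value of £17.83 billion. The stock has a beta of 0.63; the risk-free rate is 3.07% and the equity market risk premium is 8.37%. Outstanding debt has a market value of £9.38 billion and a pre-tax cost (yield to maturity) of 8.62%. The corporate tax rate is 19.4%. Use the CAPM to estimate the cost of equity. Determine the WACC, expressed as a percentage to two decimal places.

Cost of equity via CAPM: Re = 3.07% + 0.63 × 8.37% = 8.3431%.
Total capital V = 17.83 + 9.38 = 27.21.
Equity: weight = 17.83/27.21 = 0.6553; cost = 8.3431%.
Debt: weight = 9.38/27.21 = 0.3447; after-tax cost = 8.62% × (1 − 19.4%) = 6.9477%.
WACC = 0.6553 × 8.3431% + 0.3447 × 6.9477% = 7.8621%.

7.86%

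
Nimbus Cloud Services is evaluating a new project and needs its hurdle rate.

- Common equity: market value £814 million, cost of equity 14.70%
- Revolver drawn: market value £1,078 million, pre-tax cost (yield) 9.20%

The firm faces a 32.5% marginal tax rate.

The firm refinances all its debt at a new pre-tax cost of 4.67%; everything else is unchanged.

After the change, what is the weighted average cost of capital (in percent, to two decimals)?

8.12%

After the change:
Total capital V = 814 + 1078 = 1892.
Equity: weight = 814/1892 = 0.4302; cost = 14.7%.
Revolver drawn: weight = 1078/1892 = 0.5698; after-tax cost = 4.67% × (1 − 32.5%) = 3.1522%.
WACC = 0.4302 × 14.7000% + 0.5698 × 3.1522% = 8.1205%.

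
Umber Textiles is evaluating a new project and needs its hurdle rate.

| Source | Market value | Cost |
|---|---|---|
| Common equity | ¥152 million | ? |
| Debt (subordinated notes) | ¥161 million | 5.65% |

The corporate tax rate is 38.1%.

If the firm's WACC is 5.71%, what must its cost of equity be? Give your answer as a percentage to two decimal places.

Total capital V = 152 + 161 = 313.
Equity weight = 152/313 = 0.4856.
Subordinated notes weight = 161/313 = 0.5144.
Debt contribution = 0.5144 × 5.65% × (1 − 38.1%) = 1.7990%.
Required equity contribution = 5.71% − 1.7990% = 3.9110%.
Re = 3.9110% / 0.4856 = 8.0537%.

8.05%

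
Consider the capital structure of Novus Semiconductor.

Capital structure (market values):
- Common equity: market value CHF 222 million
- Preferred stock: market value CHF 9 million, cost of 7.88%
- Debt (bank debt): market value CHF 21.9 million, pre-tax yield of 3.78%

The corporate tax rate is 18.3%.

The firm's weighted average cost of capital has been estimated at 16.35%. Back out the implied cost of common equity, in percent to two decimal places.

18.00%

Total capital V = 222 + 9 + 21.9 = 252.9.
Equity weight = 222/252.9 = 0.8778.
Preferred weight = 9/252.9 = 0.0356.
Bank debt weight = 21.9/252.9 = 0.0866.
Debt contribution = 0.0866 × 3.78% × (1 − 18.3%) = 0.2674%.
Preferred contribution = 0.0356 × 7.88% = 0.2804%.
Required equity contribution = 16.35% − 0.5479% = 15.8021%.
Re = 15.8021% / 0.8778 = 18.0016%.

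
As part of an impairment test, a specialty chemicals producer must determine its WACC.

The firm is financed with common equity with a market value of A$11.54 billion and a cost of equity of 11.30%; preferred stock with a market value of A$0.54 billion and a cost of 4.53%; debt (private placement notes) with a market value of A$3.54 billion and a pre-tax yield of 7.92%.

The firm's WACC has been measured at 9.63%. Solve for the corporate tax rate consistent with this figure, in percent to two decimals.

37.32%

Total capital V = 11.54 + 0.54 + 3.54 = 15.62.
Equity weight = 11.54/15.62 = 0.7388.
Preferred weight = 0.54/15.62 = 0.0346.
Private placement notes weight = 3.54/15.62 = 0.2266.
Equity contribution = 0.7388 × 11.3% = 8.3484%.
Preferred contribution = 0.0346 × 4.53% = 0.1566%.
Debt contribution must be 9.63% − 8.5050% = 1.1250%.
0.2266 × 7.92% × (1 − T) = 1.1250%  ⇒  (1 − T) = 0.6268.
T = 37.3238%.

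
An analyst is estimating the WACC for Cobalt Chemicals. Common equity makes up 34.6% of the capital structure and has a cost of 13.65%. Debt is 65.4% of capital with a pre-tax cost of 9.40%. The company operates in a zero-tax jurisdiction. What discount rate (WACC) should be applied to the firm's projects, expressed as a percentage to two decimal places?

After-tax cost of debt = 9.4% × (1 − 0%) = 9.4000%.
WACC = 0.346 × 13.6500% + 0.654 × 9.4000% = 10.8705%.

10.87%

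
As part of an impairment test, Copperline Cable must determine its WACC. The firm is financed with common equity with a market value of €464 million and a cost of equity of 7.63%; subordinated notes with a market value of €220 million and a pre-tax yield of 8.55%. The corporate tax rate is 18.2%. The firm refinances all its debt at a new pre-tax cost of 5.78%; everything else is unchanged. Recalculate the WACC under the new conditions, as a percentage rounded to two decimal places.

6.70%

After the change:
Total capital V = 464 + 220 = 684.
Equity: weight = 464/684 = 0.6784; cost = 7.63%.
Subordinated notes: weight = 220/684 = 0.3216; after-tax cost = 5.78% × (1 − 18.2%) = 4.7280%.
WACC = 0.6784 × 7.6300% + 0.3216 × 4.7280% = 6.6966%.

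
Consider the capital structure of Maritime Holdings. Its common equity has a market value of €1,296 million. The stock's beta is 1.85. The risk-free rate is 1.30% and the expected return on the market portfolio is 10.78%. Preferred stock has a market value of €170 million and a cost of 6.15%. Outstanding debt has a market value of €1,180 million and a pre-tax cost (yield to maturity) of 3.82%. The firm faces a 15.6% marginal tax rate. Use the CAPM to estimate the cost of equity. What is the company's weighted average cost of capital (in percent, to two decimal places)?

Market risk premium = 10.78% − 1.3% = 9.48%.
Cost of equity via CAPM: Re = 1.3% + 1.85 × 9.48% = 18.8380%.
Total capital V = 1296 + 170 + 1180 = 2646.
Equity: weight = 1296/2646 = 0.4898; cost = 18.838%.
Preferred: weight = 170/2646 = 0.0642; cost = 6.15%.
Debt: weight = 1180/2646 = 0.4460; after-tax cost = 3.82% × (1 − 15.6%) = 3.2241%.
WACC = 0.4898 × 18.8380% + 0.0642 × 6.1500% + 0.4460 × 3.2241% = 11.0597%.

11.06%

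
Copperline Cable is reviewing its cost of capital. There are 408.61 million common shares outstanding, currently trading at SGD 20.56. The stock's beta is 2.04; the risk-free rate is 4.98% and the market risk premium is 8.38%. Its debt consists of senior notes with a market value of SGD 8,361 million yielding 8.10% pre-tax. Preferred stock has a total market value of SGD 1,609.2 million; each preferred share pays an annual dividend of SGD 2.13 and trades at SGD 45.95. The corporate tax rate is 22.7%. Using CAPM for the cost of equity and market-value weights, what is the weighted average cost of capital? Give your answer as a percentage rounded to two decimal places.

Cost of equity via CAPM: Re = 4.98% + 2.04 × 8.38% = 22.0752%.
Cost of preferred: Rp = 2.13 / 45.95 = 4.6355%.
Market value of equity E = 20.56 × 408.61m = 8401.0216m.
Total capital V = 8401.0216 + 1609.2 + 8361 = 18371.2216.
Equity: weight = 8401.0216/18371.2216 = 0.4573; cost = 22.0752%.
Preferred: weight = 1609.2/18371.2216 = 0.0876; cost = 4.6355%.
Senior notes: weight = 8361/18371.2216 = 0.4551; after-tax cost = 8.1% × (1 − 22.7%) = 6.2613%.
WACC = 0.4573 × 22.0752% + 0.0876 × 4.6355% + 0.4551 × 6.2613% = 13.3505%.

13.35%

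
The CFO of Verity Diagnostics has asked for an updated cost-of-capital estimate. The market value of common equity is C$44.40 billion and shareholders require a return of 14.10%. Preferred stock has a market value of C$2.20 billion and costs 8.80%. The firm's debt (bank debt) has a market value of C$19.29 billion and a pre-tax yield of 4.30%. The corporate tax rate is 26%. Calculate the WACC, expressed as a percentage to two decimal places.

10.73%

Total capital V = 44.4 + 2.2 + 19.29 = 65.89.
Equity: weight = 44.4/65.89 = 0.6739; cost = 14.1%.
Preferred: weight = 2.2/65.89 = 0.0334; cost = 8.8%.
Bank debt: weight = 19.29/65.89 = 0.2928; after-tax cost = 4.3% × (1 − 26%) = 3.1820%.
WACC = 0.6739 × 14.1000% + 0.0334 × 8.8000% + 0.2928 × 3.1820% = 10.7267%.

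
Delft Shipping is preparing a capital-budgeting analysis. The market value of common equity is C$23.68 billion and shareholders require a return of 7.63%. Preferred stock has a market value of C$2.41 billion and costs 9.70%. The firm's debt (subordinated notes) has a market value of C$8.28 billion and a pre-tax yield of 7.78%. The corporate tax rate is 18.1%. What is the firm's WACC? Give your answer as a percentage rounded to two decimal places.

7.47%

Total capital V = 23.68 + 2.41 + 8.28 = 34.37.
Equity: weight = 23.68/34.37 = 0.6890; cost = 7.63%.
Preferred: weight = 2.41/34.37 = 0.0701; cost = 9.7%.
Subordinated notes: weight = 8.28/34.37 = 0.2409; after-tax cost = 7.78% × (1 − 18.1%) = 6.3718%.
WACC = 0.6890 × 7.6300% + 0.0701 × 9.7000% + 0.2409 × 6.3718% = 7.4720%.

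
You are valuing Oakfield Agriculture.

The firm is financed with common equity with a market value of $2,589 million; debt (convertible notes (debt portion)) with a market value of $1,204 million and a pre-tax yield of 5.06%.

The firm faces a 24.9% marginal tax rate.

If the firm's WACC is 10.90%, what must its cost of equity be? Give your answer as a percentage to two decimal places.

14.20%

Total capital V = 2589 + 1204 = 3793.
Equity weight = 2589/3793 = 0.6826.
Convertible notes (debt portion) weight = 1204/3793 = 0.3174.
Debt contribution = 0.3174 × 5.06% × (1 − 24.9%) = 1.2062%.
Required equity contribution = 10.9% − 1.2062% = 9.6938%.
Re = 9.6938% / 0.6826 = 14.2018%.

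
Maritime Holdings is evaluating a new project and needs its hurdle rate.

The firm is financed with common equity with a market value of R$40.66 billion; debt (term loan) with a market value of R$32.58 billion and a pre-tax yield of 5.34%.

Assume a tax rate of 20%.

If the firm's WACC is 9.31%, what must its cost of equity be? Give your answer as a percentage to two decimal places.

13.35%

Total capital V = 40.66 + 32.58 = 73.24.
Equity weight = 40.66/73.24 = 0.5552.
Term loan weight = 32.58/73.24 = 0.4448.
Debt contribution = 0.4448 × 5.34% × (1 − 20%) = 1.9004%.
Required equity contribution = 9.31% − 1.9004% = 7.4096%.
Re = 7.4096% / 0.5552 = 13.3468%.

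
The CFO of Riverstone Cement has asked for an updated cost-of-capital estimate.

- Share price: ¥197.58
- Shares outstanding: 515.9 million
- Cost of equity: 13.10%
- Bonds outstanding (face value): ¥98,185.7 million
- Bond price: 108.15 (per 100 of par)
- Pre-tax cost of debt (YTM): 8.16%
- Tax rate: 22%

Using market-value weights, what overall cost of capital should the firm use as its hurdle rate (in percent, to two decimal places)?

9.66%

Market value of equity E = 197.58 × 515.9m = 101931.522m. Market value of debt D = 98185.7m × 108.15/100 = 106187.83455m.
Total capital V = 101931.522 + 106187.83455 = 208119.35655.
Equity: weight = 101931.522/208119.35655 = 0.4898; cost = 13.1%.
Bonds outstanding: weight = 106187.83455/208119.35655 = 0.5102; after-tax cost = 8.16% × (1 − 22%) = 6.3648%.
WACC = 0.4898 × 13.1000% + 0.5102 × 6.3648% = 9.6635%.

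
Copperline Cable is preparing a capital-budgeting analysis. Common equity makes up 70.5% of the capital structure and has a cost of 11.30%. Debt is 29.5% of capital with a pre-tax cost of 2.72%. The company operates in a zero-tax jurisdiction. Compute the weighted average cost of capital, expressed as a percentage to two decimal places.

8.77%

After-tax cost of debt = 2.72% × (1 − 0%) = 2.7200%.
WACC = 0.705 × 11.3000% + 0.295 × 2.7200% = 8.7689%.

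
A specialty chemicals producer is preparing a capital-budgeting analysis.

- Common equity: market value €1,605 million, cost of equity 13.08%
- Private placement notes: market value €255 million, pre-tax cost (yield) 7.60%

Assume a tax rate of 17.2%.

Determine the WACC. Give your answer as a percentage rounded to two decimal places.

12.15%

Total capital V = 1605 + 255 = 1860.
Equity: weight = 1605/1860 = 0.8629; cost = 13.08%.
Private placement notes: weight = 255/1860 = 0.1371; after-tax cost = 7.6% × (1 − 17.2%) = 6.2928%.
WACC = 0.8629 × 13.0800% + 0.1371 × 6.2928% = 12.1495%.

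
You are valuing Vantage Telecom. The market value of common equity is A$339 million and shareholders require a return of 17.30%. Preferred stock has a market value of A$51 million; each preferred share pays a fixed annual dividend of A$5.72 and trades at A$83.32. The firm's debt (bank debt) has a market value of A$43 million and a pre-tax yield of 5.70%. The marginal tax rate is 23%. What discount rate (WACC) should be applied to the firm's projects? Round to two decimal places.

Cost of preferred: Rp = 5.72 / 83.32 = 6.8651%.
Total capital V = 339 + 51 + 43 = 433.
Equity: weight = 339/433 = 0.7829; cost = 17.3%.
Preferred: weight = 51/433 = 0.1178; cost = 6.8651%.
Bank debt: weight = 43/433 = 0.0993; after-tax cost = 5.7% × (1 − 23%) = 4.3890%.
WACC = 0.7829 × 17.3000% + 0.1178 × 6.8651% + 0.0993 × 4.3890% = 14.7888%.

14.79%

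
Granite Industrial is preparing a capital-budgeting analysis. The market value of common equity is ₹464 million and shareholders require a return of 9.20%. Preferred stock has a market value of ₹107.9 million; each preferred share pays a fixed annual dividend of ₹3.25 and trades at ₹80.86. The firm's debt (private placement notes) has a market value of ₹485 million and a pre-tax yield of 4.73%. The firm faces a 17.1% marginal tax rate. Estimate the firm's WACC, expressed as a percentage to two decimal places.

Cost of preferred: Rp = 3.25 / 80.86 = 4.0193%.
Total capital V = 464 + 107.9 + 485 = 1056.9.
Equity: weight = 464/1056.9 = 0.4390; cost = 9.2%.
Preferred: weight = 107.9/1056.9 = 0.1021; cost = 4.0193%.
Private placement notes: weight = 485/1056.9 = 0.4589; after-tax cost = 4.73% × (1 − 17.1%) = 3.9212%.
WACC = 0.4390 × 9.2000% + 0.1021 × 4.0193% + 0.4589 × 3.9212% = 6.2487%.

6.25%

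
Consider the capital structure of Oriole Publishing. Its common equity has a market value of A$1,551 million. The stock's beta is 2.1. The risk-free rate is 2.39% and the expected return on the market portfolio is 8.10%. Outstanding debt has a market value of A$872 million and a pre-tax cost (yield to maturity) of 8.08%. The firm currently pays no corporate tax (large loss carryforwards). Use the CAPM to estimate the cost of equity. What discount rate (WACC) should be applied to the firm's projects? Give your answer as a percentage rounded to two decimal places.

Market risk premium = 8.1% − 2.39% = 5.71%.
Cost of equity via CAPM: Re = 2.39% + 2.1 × 5.71% = 14.3810%.
Total capital V = 1551 + 872 = 2423.
Equity: weight = 1551/2423 = 0.6401; cost = 14.381%.
Debt: weight = 872/2423 = 0.3599; after-tax cost = 8.08% × (1 − 0%) = 8.0800%.
WACC = 0.6401 × 14.3810% + 0.3599 × 8.0800% = 12.1134%.

12.11%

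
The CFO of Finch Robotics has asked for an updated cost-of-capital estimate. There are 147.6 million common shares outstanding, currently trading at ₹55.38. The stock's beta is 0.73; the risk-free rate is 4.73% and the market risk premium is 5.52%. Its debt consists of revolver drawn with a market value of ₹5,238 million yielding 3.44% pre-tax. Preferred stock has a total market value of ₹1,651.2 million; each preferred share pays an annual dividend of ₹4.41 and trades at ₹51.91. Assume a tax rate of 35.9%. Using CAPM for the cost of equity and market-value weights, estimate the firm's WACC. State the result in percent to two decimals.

Cost of equity via CAPM: Re = 4.73% + 0.73 × 5.52% = 8.7596%.
Cost of preferred: Rp = 4.41 / 51.91 = 8.4955%.
Market value of equity E = 55.38 × 147.6m = 8174.088m.
Total capital V = 8174.088 + 1651.2 + 5238 = 15063.288.
Equity: weight = 8174.088/15063.288 = 0.5426; cost = 8.7596%.
Preferred: weight = 1651.2/15063.288 = 0.1096; cost = 8.4955%.
Revolver drawn: weight = 5238/15063.288 = 0.3477; after-tax cost = 3.44% × (1 − 35.9%) = 2.2050%.
WACC = 0.5426 × 8.7596% + 0.1096 × 8.4955% + 0.3477 × 2.2050% = 6.4514%.

6.45%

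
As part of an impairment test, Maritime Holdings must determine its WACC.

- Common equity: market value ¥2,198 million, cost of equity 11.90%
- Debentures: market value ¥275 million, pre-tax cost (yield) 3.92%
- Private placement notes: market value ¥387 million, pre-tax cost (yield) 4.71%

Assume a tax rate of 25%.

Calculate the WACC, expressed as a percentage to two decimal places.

9.91%

Total capital V = 2198 + 275 + 387 = 2860.
Equity: weight = 2198/2860 = 0.7685; cost = 11.9%.
Debentures: weight = 275/2860 = 0.0962; after-tax cost = 3.92% × (1 − 25%) = 2.9400%.
Private placement notes: weight = 387/2860 = 0.1353; after-tax cost = 4.71% × (1 − 25%) = 3.5325%.
WACC = 0.7685 × 11.9000% + 0.0962 × 2.9400% + 0.1353 × 3.5325% = 9.9062%.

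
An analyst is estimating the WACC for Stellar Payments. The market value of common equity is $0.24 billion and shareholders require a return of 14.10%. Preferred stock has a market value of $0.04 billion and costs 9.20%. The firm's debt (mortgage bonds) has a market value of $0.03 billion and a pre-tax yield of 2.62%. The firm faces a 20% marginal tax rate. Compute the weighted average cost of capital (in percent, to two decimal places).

12.31%

Total capital V = 0.24 + 0.04 + 0.03 = 0.31.
Equity: weight = 0.24/0.31 = 0.7742; cost = 14.1%.
Preferred: weight = 0.04/0.31 = 0.1290; cost = 9.2%.
Mortgage bonds: weight = 0.03/0.31 = 0.0968; after-tax cost = 2.62% × (1 − 20%) = 2.0960%.
WACC = 0.7742 × 14.1000% + 0.1290 × 9.2000% + 0.0968 × 2.0960% = 12.3061%.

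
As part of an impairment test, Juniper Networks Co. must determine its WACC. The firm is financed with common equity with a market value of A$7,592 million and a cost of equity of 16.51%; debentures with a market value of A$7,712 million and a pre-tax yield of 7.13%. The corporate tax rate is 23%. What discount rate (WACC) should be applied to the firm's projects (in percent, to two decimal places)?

Total capital V = 7592 + 7712 = 15304.
Equity: weight = 7592/15304 = 0.4961; cost = 16.51%.
Debentures: weight = 7712/15304 = 0.5039; after-tax cost = 7.13% × (1 − 23%) = 5.4901%.
WACC = 0.4961 × 16.5100% + 0.5039 × 5.4901% = 10.9568%.

10.96%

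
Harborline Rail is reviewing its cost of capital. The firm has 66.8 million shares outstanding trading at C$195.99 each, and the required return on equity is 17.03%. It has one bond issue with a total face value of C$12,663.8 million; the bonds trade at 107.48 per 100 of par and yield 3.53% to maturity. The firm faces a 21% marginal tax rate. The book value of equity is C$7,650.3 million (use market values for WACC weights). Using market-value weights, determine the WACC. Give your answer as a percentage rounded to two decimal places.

Market value of equity E = 195.99 × 66.8m = 13092.132m. Market value of debt D = 12663.8m × 107.48/100 = 13611.05224m.
Total capital V = 13092.132 + 13611.05224 = 26703.18424.
Equity: weight = 13092.132/26703.18424 = 0.4903; cost = 17.03%.
Bonds outstanding: weight = 13611.05224/26703.18424 = 0.5097; after-tax cost = 3.53% × (1 − 21%) = 2.7887%.
WACC = 0.4903 × 17.0300% + 0.5097 × 2.7887% = 9.7710%.

9.77%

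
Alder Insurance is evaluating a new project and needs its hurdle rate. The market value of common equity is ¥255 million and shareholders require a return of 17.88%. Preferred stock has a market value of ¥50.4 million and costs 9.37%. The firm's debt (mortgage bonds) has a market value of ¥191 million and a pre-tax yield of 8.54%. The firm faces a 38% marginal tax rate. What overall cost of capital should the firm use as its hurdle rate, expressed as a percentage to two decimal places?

12.17%

Total capital V = 255 + 50.4 + 191 = 496.4.
Equity: weight = 255/496.4 = 0.5137; cost = 17.88%.
Preferred: weight = 50.4/496.4 = 0.1015; cost = 9.37%.
Mortgage bonds: weight = 191/496.4 = 0.3848; after-tax cost = 8.54% × (1 − 38%) = 5.2948%.
WACC = 0.5137 × 17.8800% + 0.1015 × 9.3700% + 0.3848 × 5.2948% = 12.1736%.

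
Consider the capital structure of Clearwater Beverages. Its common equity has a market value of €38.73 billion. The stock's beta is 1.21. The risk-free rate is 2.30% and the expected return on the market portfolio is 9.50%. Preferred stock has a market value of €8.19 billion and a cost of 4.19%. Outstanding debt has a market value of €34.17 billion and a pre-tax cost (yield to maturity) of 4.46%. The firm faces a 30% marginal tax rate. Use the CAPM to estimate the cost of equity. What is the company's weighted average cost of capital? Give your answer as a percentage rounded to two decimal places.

Market risk premium = 9.5% − 2.3% = 7.2%.
Cost of equity via CAPM: Re = 2.3% + 1.21 × 7.2% = 11.0120%.
Total capital V = 38.73 + 8.19 + 34.17 = 81.09.
Equity: weight = 38.73/81.09 = 0.4776; cost = 11.012%.
Preferred: weight = 8.19/81.09 = 0.1010; cost = 4.19%.
Debt: weight = 34.17/81.09 = 0.4214; after-tax cost = 4.46% × (1 − 30%) = 3.1220%.
WACC = 0.4776 × 11.0120% + 0.1010 × 4.1900% + 0.4214 × 3.1220% = 6.9983%.

7.00%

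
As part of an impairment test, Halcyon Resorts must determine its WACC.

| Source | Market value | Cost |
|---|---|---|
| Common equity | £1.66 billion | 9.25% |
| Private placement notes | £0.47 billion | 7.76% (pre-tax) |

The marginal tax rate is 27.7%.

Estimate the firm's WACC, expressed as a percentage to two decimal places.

8.45%

Total capital V = 1.66 + 0.47 = 2.13.
Equity: weight = 1.66/2.13 = 0.7793; cost = 9.25%.
Private placement notes: weight = 0.47/2.13 = 0.2207; after-tax cost = 7.76% × (1 − 27.7%) = 5.6105%.
WACC = 0.7793 × 9.2500% + 0.2207 × 5.6105% = 8.4469%.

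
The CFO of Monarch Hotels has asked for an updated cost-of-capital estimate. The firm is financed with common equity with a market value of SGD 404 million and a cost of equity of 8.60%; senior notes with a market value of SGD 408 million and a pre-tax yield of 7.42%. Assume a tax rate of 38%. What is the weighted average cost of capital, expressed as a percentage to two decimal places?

Total capital V = 404 + 408 = 812.
Equity: weight = 404/812 = 0.4975; cost = 8.6%.
Senior notes: weight = 408/812 = 0.5025; after-tax cost = 7.42% × (1 − 38%) = 4.6004%.
WACC = 0.4975 × 8.6000% + 0.5025 × 4.6004% = 6.5903%.

6.59%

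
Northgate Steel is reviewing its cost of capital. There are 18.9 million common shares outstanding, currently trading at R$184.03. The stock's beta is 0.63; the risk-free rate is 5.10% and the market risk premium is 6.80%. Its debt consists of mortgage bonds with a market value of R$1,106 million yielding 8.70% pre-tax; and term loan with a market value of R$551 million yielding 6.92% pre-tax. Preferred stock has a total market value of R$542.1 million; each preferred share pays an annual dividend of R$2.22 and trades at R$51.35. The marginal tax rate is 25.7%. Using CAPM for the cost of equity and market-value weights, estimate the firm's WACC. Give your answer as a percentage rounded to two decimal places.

Cost of equity via CAPM: Re = 5.1% + 0.63 × 6.8% = 9.3840%.
Cost of preferred: Rp = 2.22 / 51.35 = 4.3233%.
Market value of equity E = 184.03 × 18.9m = 3478.167m.
Total capital V = 3478.167 + 542.1 + 1106 + 551 = 5677.267.
Equity: weight = 3478.167/5677.267 = 0.6126; cost = 9.384%.
Preferred: weight = 542.1/5677.267 = 0.0955; cost = 4.3233%.
Mortgage bonds: weight = 1106/5677.267 = 0.1948; after-tax cost = 8.7% × (1 − 25.7%) = 6.4641%.
Term loan: weight = 551/5677.267 = 0.0971; after-tax cost = 6.92% × (1 − 25.7%) = 5.1416%.
WACC = 0.6126 × 9.3840% + 0.0955 × 4.3233% + 0.1948 × 6.4641% + 0.0971 × 5.1416% = 7.9202%.

7.92%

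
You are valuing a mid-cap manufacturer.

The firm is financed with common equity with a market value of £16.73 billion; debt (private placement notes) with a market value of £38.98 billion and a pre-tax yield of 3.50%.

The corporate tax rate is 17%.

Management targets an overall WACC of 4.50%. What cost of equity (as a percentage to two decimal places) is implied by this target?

8.22%

Total capital V = 16.73 + 38.98 = 55.71.
Equity weight = 16.73/55.71 = 0.3003.
Private placement notes weight = 38.98/55.71 = 0.6997.
Debt contribution = 0.6997 × 3.5% × (1 − 17%) = 2.0326%.
Required equity contribution = 4.5% − 2.0326% = 2.4674%.
Re = 2.4674% / 0.3003 = 8.2163%.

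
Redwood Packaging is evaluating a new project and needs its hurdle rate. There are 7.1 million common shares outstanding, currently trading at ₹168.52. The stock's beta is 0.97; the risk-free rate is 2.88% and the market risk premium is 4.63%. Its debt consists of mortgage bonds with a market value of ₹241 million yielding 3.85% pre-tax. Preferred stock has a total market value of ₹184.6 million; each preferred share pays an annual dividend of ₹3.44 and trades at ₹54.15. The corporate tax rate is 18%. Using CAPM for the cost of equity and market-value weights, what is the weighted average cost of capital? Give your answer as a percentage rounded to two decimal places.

Cost of equity via CAPM: Re = 2.88% + 0.97 × 4.63% = 7.3711%.
Cost of preferred: Rp = 3.44 / 54.15 = 6.3527%.
Market value of equity E = 168.52 × 7.1m = 1196.492m.
Total capital V = 1196.492 + 184.6 + 241 = 1622.092.
Equity: weight = 1196.492/1622.092 = 0.7376; cost = 7.3711%.
Preferred: weight = 184.6/1622.092 = 0.1138; cost = 6.3527%.
Mortgage bonds: weight = 241/1622.092 = 0.1486; after-tax cost = 3.85% × (1 − 18%) = 3.1570%.
WACC = 0.7376 × 7.3711% + 0.1138 × 6.3527% + 0.1486 × 3.1570% = 6.6291%.

6.63%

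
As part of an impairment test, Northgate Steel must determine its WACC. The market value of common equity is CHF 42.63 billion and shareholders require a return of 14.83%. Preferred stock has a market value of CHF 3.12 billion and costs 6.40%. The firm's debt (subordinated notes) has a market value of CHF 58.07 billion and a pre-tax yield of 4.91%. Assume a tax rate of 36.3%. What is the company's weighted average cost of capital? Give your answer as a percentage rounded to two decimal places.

Total capital V = 42.63 + 3.12 + 58.07 = 103.82.
Equity: weight = 42.63/103.82 = 0.4106; cost = 14.83%.
Preferred: weight = 3.12/103.82 = 0.0301; cost = 6.4%.
Subordinated notes: weight = 58.07/103.82 = 0.5593; after-tax cost = 4.91% × (1 − 36.3%) = 3.1277%.
WACC = 0.4106 × 14.8300% + 0.0301 × 6.4000% + 0.5593 × 3.1277% = 8.0312%.

8.03%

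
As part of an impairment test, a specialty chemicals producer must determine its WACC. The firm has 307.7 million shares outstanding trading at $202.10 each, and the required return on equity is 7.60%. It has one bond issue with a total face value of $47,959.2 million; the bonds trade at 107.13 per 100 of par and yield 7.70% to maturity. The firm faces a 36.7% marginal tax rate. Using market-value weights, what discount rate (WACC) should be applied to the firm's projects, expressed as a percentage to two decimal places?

Market value of equity E = 202.1 × 307.7m = 62186.17m. Market value of debt D = 47959.2m × 107.13/100 = 51378.69096m.
Total capital V = 62186.17 + 51378.69096 = 113564.86096.
Equity: weight = 62186.17/113564.86096 = 0.5476; cost = 7.6%.
Bonds outstanding: weight = 51378.69096/113564.86096 = 0.4524; after-tax cost = 7.7% × (1 − 36.7%) = 4.8741%.
WACC = 0.5476 × 7.6000% + 0.4524 × 4.8741% = 6.3668%.

6.37%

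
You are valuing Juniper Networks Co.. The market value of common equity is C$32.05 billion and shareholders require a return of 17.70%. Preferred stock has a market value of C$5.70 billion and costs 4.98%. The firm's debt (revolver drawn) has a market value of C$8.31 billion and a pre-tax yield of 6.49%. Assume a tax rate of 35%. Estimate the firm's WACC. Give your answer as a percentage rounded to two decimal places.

Total capital V = 32.05 + 5.7 + 8.31 = 46.06.
Equity: weight = 32.05/46.06 = 0.6958; cost = 17.7%.
Preferred: weight = 5.7/46.06 = 0.1238; cost = 4.98%.
Revolver drawn: weight = 8.31/46.06 = 0.1804; after-tax cost = 6.49% × (1 − 35%) = 4.2185%.
WACC = 0.6958 × 17.7000% + 0.1238 × 4.9800% + 0.1804 × 4.2185% = 13.6936%.

13.69%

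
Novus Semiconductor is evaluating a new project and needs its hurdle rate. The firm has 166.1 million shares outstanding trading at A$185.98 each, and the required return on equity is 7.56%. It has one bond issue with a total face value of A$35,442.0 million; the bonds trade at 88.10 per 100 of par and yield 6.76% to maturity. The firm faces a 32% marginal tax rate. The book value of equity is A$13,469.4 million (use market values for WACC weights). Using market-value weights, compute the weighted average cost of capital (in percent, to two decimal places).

6.07%

Market value of equity E = 185.98 × 166.1m = 30891.278m. Market value of debt D = 35442m × 88.1/100 = 31224.402m.
Total capital V = 30891.278 + 31224.402 = 62115.68.
Equity: weight = 30891.278/62115.68 = 0.4973; cost = 7.56%.
Bonds outstanding: weight = 31224.402/62115.68 = 0.5027; after-tax cost = 6.76% × (1 − 32%) = 4.5968%.
WACC = 0.4973 × 7.5600% + 0.5027 × 4.5968% = 6.0705%.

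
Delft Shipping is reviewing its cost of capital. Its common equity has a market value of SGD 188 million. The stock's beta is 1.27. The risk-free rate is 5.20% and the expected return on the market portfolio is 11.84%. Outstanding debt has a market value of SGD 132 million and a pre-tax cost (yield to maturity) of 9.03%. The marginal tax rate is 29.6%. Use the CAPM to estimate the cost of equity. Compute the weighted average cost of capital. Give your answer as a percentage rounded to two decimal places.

10.63%

Market risk premium = 11.84% − 5.2% = 6.64%.
Cost of equity via CAPM: Re = 5.2% + 1.27 × 6.64% = 13.6328%.
Total capital V = 188 + 132 = 320.
Equity: weight = 188/320 = 0.5875; cost = 13.6328%.
Debt: weight = 132/320 = 0.4125; after-tax cost = 9.03% × (1 − 29.6%) = 6.3571%.
WACC = 0.5875 × 13.6328% + 0.4125 × 6.3571% = 10.6316%.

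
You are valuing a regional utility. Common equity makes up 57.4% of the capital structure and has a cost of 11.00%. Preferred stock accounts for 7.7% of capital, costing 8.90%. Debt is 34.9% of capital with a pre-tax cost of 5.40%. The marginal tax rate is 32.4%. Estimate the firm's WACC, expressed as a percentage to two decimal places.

8.27%

After-tax cost of debt = 5.4% × (1 − 32.4%) = 3.6504%.
WACC = 0.574 × 11.0000% + 0.077 × 8.9000% + 0.349 × 3.6504% = 8.2733%.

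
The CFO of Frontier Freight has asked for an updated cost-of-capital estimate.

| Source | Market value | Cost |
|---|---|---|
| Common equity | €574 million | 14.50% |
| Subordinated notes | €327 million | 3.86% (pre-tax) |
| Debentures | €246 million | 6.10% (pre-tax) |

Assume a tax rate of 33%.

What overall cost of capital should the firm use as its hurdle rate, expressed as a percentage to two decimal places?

8.87%

Total capital V = 574 + 327 + 246 = 1147.
Equity: weight = 574/1147 = 0.5004; cost = 14.5%.
Subordinated notes: weight = 327/1147 = 0.2851; after-tax cost = 3.86% × (1 − 33%) = 2.5862%.
Debentures: weight = 246/1147 = 0.2145; after-tax cost = 6.1% × (1 − 33%) = 4.0870%.
WACC = 0.5004 × 14.5000% + 0.2851 × 2.5862% + 0.2145 × 4.0870% = 8.8702%.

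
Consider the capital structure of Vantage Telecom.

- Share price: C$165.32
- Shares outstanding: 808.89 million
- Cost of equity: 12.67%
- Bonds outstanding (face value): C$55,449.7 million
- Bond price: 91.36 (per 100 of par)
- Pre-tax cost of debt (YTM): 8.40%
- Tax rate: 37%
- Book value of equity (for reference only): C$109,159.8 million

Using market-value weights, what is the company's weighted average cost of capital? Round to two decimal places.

Market value of equity E = 165.32 × 808.89m = 133725.6948m. Market value of debt D = 55449.7m × 91.36/100 = 50658.84592m.
Total capital V = 133725.6948 + 50658.84592 = 184384.54072.
Equity: weight = 133725.6948/184384.54072 = 0.7253; cost = 12.67%.
Bonds outstanding: weight = 50658.84592/184384.54072 = 0.2747; after-tax cost = 8.4% × (1 − 37%) = 5.2920%.
WACC = 0.7253 × 12.6700% + 0.2747 × 5.2920% = 10.6429%.

10.64%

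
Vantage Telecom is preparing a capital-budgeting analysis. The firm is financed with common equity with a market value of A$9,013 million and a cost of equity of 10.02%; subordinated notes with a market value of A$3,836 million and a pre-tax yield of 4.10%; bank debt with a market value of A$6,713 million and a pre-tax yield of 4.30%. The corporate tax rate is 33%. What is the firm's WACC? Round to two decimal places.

6.14%

Total capital V = 9013 + 3836 + 6713 = 19562.
Equity: weight = 9013/19562 = 0.4607; cost = 10.02%.
Subordinated notes: weight = 3836/19562 = 0.1961; after-tax cost = 4.1% × (1 − 33%) = 2.7470%.
Bank debt: weight = 6713/19562 = 0.3432; after-tax cost = 4.3% × (1 − 33%) = 2.8810%.
WACC = 0.4607 × 10.0200% + 0.1961 × 2.7470% + 0.3432 × 2.8810% = 6.1439%.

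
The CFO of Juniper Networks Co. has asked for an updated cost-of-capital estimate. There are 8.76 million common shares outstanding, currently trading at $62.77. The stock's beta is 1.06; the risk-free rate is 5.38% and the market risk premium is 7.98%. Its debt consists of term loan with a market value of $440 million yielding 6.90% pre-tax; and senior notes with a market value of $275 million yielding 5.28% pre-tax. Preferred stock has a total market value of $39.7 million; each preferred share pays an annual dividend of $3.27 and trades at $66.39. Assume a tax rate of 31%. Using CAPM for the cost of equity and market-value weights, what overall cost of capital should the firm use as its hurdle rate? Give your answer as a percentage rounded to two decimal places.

8.36%

Cost of equity via CAPM: Re = 5.38% + 1.06 × 7.98% = 13.8388%.
Cost of preferred: Rp = 3.27 / 66.39 = 4.9254%.
Market value of equity E = 62.77 × 8.76m = 549.8652m.
Total capital V = 549.8652 + 39.7 + 440 + 275 = 1304.5652.
Equity: weight = 549.8652/1304.5652 = 0.4215; cost = 13.8388%.
Preferred: weight = 39.7/1304.5652 = 0.0304; cost = 4.9254%.
Term loan: weight = 440/1304.5652 = 0.3373; after-tax cost = 6.9% × (1 − 31%) = 4.7610%.
Senior notes: weight = 275/1304.5652 = 0.2108; after-tax cost = 5.28% × (1 − 31%) = 3.6432%.
WACC = 0.4215 × 13.8388% + 0.0304 × 4.9254% + 0.3373 × 4.7610% + 0.2108 × 3.6432% = 8.3566%.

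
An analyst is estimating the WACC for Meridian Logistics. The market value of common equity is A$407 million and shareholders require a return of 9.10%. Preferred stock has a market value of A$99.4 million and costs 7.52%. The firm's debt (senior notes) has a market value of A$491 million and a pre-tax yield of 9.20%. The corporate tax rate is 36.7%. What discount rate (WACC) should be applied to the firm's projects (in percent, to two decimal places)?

Total capital V = 407 + 99.4 + 491 = 997.4.
Equity: weight = 407/997.4 = 0.4081; cost = 9.1%.
Preferred: weight = 99.4/997.4 = 0.0997; cost = 7.52%.
Senior notes: weight = 491/997.4 = 0.4923; after-tax cost = 9.2% × (1 − 36.7%) = 5.8236%.
WACC = 0.4081 × 9.1000% + 0.0997 × 7.5200% + 0.4923 × 5.8236% = 7.3296%.

7.33%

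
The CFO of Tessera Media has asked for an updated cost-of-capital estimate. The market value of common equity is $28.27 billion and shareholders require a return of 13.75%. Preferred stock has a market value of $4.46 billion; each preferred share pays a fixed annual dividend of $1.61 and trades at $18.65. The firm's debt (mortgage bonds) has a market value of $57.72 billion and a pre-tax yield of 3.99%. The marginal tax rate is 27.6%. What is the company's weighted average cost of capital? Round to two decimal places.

6.57%

Cost of preferred: Rp = 1.61 / 18.65 = 8.6327%.
Total capital V = 28.27 + 4.46 + 57.72 = 90.45.
Equity: weight = 28.27/90.45 = 0.3125; cost = 13.75%.
Preferred: weight = 4.46/90.45 = 0.0493; cost = 8.6327%.
Mortgage bonds: weight = 57.72/90.45 = 0.6381; after-tax cost = 3.99% × (1 − 27.6%) = 2.8888%.
WACC = 0.3125 × 13.7500% + 0.0493 × 8.6327% + 0.6381 × 2.8888% = 6.5667%.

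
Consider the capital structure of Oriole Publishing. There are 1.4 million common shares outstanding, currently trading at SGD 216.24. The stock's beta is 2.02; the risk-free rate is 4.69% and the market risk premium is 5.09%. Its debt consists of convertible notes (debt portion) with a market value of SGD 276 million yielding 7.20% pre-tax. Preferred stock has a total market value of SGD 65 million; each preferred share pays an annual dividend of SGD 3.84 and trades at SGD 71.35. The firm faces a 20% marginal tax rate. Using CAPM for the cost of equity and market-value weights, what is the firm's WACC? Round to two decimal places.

10.05%

Cost of equity via CAPM: Re = 4.69% + 2.02 × 5.09% = 14.9718%.
Cost of preferred: Rp = 3.84 / 71.35 = 5.3819%.
Market value of equity E = 216.24 × 1.4m = 302.736m.
Total capital V = 302.736 + 65 + 276 = 643.736.
Equity: weight = 302.736/643.736 = 0.4703; cost = 14.9718%.
Preferred: weight = 65/643.736 = 0.1010; cost = 5.3819%.
Convertible notes (debt portion): weight = 276/643.736 = 0.4287; after-tax cost = 7.2% × (1 − 20%) = 5.7600%.
WACC = 0.4703 × 14.9718% + 0.1010 × 5.3819% + 0.4287 × 5.7600% = 10.0539%.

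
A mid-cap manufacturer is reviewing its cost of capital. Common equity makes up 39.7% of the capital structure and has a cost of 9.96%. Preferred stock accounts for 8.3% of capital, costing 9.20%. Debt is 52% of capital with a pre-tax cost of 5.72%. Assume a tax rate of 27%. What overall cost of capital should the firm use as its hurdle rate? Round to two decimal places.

6.89%

After-tax cost of debt = 5.72% × (1 − 27%) = 4.1756%.
WACC = 0.397 × 9.9600% + 0.083 × 9.2000% + 0.520 × 4.1756% = 6.8890%.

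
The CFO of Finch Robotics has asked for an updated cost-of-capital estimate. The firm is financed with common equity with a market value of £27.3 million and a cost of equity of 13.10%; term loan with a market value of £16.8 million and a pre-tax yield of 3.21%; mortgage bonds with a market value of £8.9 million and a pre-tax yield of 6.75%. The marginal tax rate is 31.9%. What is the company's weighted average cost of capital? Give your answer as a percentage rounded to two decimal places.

Total capital V = 27.3 + 16.8 + 8.9 = 53.
Equity: weight = 27.3/53 = 0.5151; cost = 13.1%.
Term loan: weight = 16.8/53 = 0.3170; after-tax cost = 3.21% × (1 − 31.9%) = 2.1860%.
Mortgage bonds: weight = 8.9/53 = 0.1679; after-tax cost = 6.75% × (1 − 31.9%) = 4.5968%.
WACC = 0.5151 × 13.1000% + 0.3170 × 2.1860% + 0.1679 × 4.5968% = 8.2126%.

8.21%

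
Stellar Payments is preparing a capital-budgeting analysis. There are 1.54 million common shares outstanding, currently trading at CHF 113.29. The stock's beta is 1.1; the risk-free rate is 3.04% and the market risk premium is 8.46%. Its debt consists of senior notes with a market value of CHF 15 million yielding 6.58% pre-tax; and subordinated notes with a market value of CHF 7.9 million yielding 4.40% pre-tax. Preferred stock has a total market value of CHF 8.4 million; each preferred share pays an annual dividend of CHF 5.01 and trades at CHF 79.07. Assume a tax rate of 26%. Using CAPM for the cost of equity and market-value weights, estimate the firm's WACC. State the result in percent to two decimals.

Cost of equity via CAPM: Re = 3.04% + 1.1 × 8.46% = 12.3460%.
Cost of preferred: Rp = 5.01 / 79.07 = 6.3362%.
Market value of equity E = 113.29 × 1.54m = 174.4666m.
Total capital V = 174.4666 + 8.4 + 15 + 7.9 = 205.7666.
Equity: weight = 174.4666/205.7666 = 0.8479; cost = 12.346%.
Preferred: weight = 8.4/205.7666 = 0.0408; cost = 6.3362%.
Senior notes: weight = 15/205.7666 = 0.0729; after-tax cost = 6.58% × (1 − 26%) = 4.8692%.
Subordinated notes: weight = 7.9/205.7666 = 0.0384; after-tax cost = 4.4% × (1 − 26%) = 3.2560%.
WACC = 0.8479 × 12.3460% + 0.0408 × 6.3362% + 0.0729 × 4.8692% + 0.0384 × 3.2560% = 11.2066%.

11.21%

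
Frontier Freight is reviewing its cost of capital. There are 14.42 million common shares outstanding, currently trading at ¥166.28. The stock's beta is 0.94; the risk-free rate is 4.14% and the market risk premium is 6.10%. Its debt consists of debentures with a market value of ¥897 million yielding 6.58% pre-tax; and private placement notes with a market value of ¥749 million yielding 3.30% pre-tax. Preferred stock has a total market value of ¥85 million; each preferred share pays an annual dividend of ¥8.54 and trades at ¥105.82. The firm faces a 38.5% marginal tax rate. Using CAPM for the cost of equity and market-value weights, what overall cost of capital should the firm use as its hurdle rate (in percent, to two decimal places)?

Cost of equity via CAPM: Re = 4.14% + 0.94 × 6.1% = 9.8740%.
Cost of preferred: Rp = 8.54 / 105.82 = 8.0703%.
Market value of equity E = 166.28 × 14.42m = 2397.7576m.
Total capital V = 2397.7576 + 85 + 897 + 749 = 4128.7576.
Equity: weight = 2397.7576/4128.7576 = 0.5807; cost = 9.874%.
Preferred: weight = 85/4128.7576 = 0.0206; cost = 8.0703%.
Debentures: weight = 897/4128.7576 = 0.2173; after-tax cost = 6.58% × (1 − 38.5%) = 4.0467%.
Private placement notes: weight = 749/4128.7576 = 0.1814; after-tax cost = 3.3% × (1 − 38.5%) = 2.0295%.
WACC = 0.5807 × 9.8740% + 0.0206 × 8.0703% + 0.2173 × 4.0467% + 0.1814 × 2.0295% = 7.1478%.

7.15%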